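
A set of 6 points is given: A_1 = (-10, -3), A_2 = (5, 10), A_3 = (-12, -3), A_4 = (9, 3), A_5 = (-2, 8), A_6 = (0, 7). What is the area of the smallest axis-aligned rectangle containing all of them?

273

x ranges over [-12, 9], width 21.
y ranges over [-3, 10], height 13.
Area = 21 × 13 = 273.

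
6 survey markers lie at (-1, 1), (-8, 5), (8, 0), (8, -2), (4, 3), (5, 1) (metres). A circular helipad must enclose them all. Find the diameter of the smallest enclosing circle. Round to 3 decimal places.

A smallest enclosing disk is always determined by at most three of the input points on its boundary.
The farthest pair is (-8, 5)–(8, -2) with squared distance 305. The circle on this segment as diameter has centre (0, 1.5) and r² = 305/4 = 76.25.
Check (-1, 1): distance² to centre = 1.25 ≤ 76.25, so it lies inside.
All remaining points lie in this disk, and no smaller disk contains both endpoints, so this is the minimum enclosing circle.
Diameter = 2r = 2√(76.25) ≈ 17.464.

17.464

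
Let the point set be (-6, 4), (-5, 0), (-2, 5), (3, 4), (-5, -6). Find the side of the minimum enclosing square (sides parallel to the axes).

11

The bounding box has width 9 and height 11.
An axis-aligned square enclosing the set must have side ≥ max(width, height).
So the minimum side is max(9, 11) = 11.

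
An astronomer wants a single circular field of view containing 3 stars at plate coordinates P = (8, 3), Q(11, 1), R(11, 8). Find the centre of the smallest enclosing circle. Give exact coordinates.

(11, 4.5)

Side lengths²: PQ² = 13, PR² = 34, QR² = 49.
Since QR² = 49 ≥ 34 + 13 = 47, the angle opposite QR is not acute, so the smallest enclosing circle has QR as diameter.
Centre = midpoint of QR = (11, 4.5), r² = 49/4 = 12.25.
Centre = (11, 4.5).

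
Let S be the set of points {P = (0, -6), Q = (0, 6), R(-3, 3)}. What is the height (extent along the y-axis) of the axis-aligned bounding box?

max y = 6, min y = -6, so height = 12.

12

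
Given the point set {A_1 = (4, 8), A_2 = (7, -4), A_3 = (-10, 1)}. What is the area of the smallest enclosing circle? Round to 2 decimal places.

258.79

Side lengths²: A_1A_2² = 153, A_1A_3² = 245, A_2A_3² = 314.
Since A_2A_3² = 314 < 245 + 153 = 398, the triangle is acute, so the smallest enclosing circle is the circumcircle.
Circumcentre = (-17/18, 7/18), r² = 13345/162.
Area = π·r² = π·13345/162 ≈ 258.79.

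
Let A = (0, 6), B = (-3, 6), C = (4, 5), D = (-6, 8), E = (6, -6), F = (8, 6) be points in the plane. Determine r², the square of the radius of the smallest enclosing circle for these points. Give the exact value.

By Welzl's lemma the MEC is supported by two points (diametrically opposite) or three points (on a circumcircle).
The minimum enclosing circle is determined by three boundary points: D, E, F.
Their circumcentre is (7/43, 49/43) with r² = 157250/1849.
The farthest remaining point B is at distance² 62177/1849 ≤ 157250/1849.

157250/1849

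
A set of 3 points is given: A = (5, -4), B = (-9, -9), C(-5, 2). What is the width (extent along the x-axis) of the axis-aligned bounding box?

14

max x = 5, min x = -9, so width = 14.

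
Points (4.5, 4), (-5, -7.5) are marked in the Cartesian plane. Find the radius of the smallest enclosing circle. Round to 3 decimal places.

The smallest circle enclosing two points has them as diameter endpoints.
Centre = midpoint = (-0.25, -1.75); r² = |(4.5, 4)−(-5, -7.5)|²/4 = 222.5/4 = 55.625.
r = √(55.625) ≈ 7.458.

7.458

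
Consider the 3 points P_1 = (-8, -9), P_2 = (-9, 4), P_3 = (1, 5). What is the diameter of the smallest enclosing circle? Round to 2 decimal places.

16.64

Side lengths²: P_1P_2² = 170, P_1P_3² = 277, P_2P_3² = 101.
Since P_1P_3² = 277 ≥ 170 + 101 = 271, the angle opposite P_1P_3 is not acute, so the smallest enclosing circle has P_1P_3 as diameter.
Centre = midpoint of P_1P_3 = (-3.5, -2), r² = 277/4 = 69.25.
Diameter = 2r = 2√(69.25) ≈ 16.64.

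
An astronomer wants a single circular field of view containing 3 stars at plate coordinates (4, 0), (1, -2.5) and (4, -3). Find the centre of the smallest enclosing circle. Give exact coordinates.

(65/24, -1.5)

Call the three points A, B, C in the order given.
Side lengths²: AB² = 15.25, AC² = 9, BC² = 9.25.
Since AB² = 15.25 < 9.25 + 9 = 18.25, the triangle is acute, so the smallest enclosing circle is the circumcircle.
Circumcentre = (65/24, -1.5), r² = 2257/576.
Centre = (65/24, -1.5).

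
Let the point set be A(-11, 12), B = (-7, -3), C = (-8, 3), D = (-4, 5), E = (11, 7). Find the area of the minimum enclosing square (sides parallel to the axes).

484

The bounding box has width 22 and height 15.
An axis-aligned square enclosing the set must have side ≥ max(width, height).
So the minimum side is max(22, 15) = 22.
Area = 22² = 484.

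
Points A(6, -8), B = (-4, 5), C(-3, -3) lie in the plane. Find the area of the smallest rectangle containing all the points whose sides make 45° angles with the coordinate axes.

80.5

In coordinates u = x + y, v = x − y the rectangle is axis-aligned; the map (x,y)→(u,v) scales areas by 2.
u-values: -2, 1, -6; range = 1 − (-6) = 7.
v-values: 14, -9, 0; range = 14 − (-9) = 23.
Area = (7 × 23) / 2 = 80.5.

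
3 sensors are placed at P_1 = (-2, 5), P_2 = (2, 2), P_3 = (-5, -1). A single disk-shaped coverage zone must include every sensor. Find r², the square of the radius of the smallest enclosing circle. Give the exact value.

Side lengths²: P_1P_2² = 25, P_1P_3² = 45, P_2P_3² = 58.
Since P_2P_3² = 58 < 45 + 25 = 70, the triangle is acute, so the smallest enclosing circle is the circumcircle.
Circumcentre = (-39/22, 25/22), r² = 3625/242.

3625/242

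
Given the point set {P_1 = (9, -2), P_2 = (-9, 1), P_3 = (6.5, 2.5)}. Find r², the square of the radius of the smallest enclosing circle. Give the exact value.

Side lengths²: P_1P_2² = 333, P_1P_3² = 26.5, P_2P_3² = 242.5.
Since P_1P_2² = 333 ≥ 242.5 + 26.5 = 269, the angle opposite P_1P_2 is not acute, so the smallest enclosing circle has P_1P_2 as diameter.
Centre = midpoint of P_1P_2 = (0, -0.5), r² = 333/4 = 83.25.

83.25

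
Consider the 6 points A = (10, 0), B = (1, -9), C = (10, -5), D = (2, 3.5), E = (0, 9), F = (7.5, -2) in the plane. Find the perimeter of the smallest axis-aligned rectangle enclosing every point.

Width = max x − min x = 10 − 0 = 10.
Height = max y − min y = 9 − (-9) = 18.
Perimeter = 2(10 + 18) = 56.

56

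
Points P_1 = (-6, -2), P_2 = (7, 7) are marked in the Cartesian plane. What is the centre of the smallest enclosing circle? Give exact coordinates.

(0.5, 2.5)

The smallest circle enclosing two points has them as diameter endpoints.
Centre = midpoint = (0.5, 2.5); r² = |P_1P_2|²/4 = 250/4 = 62.5.
Centre = (0.5, 2.5).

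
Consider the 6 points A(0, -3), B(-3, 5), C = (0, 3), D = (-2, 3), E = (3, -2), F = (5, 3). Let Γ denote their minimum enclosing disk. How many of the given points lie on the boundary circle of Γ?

The minimum enclosing circle is determined by three boundary points: A, B, F.
Their circumcentre is (25/58, 50/29) with r² = 75701/3364.
The farthest remaining point E is at distance² 68857/3364 ≤ 75701/3364.
The points at distance exactly r from the centre are A, B, F — 3 points.

3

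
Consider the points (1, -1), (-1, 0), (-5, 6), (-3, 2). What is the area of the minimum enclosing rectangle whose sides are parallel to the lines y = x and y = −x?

In coordinates u = x + y, v = x − y the rectangle is axis-aligned; the map (x,y)→(u,v) scales areas by 2.
u-values: 0, -1, 1, -1; range = 1 − (-1) = 2.
v-values: 2, -1, -11, -5; range = 2 − (-11) = 13.
Area = (2 × 13) / 2 = 13.

13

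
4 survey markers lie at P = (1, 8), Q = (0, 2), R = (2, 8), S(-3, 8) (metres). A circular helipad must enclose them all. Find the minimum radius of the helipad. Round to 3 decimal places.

By Welzl's lemma the MEC is supported by two points (diametrically opposite) or three points (on a circumcircle).
The minimum enclosing circle is determined by three boundary points: Q, R, S.
Their circumcentre is (-0.5, 5.5) with r² = 12.5.
The farthest remaining point P is at distance² 8.5 ≤ 12.5.
r = √(12.5) ≈ 3.536.

3.536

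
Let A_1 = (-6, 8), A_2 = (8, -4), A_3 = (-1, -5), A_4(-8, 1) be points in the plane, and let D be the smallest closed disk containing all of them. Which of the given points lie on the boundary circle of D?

A_1, A_2

By Welzl's lemma the MEC is supported by two points (diametrically opposite) or three points (on a circumcircle).
The farthest pair is A_1–A_2 with squared distance 340. The circle on this segment as diameter has centre (1, 2) and r² = 340/4 = 85.
Check A_3: distance² to centre = 53 ≤ 85, so it lies inside.
All remaining points lie in this disk, and no smaller disk contains both endpoints, so this is the minimum enclosing circle.
The points at distance exactly r from the centre are A_1, A_2 — 2 points.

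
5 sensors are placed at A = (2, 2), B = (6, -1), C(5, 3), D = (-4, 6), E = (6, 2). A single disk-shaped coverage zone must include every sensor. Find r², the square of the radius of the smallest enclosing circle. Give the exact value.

A smallest enclosing disk is always determined by at most three of the input points on its boundary.
The farthest pair is B–D with squared distance 149. The circle on this segment as diameter has centre (1, 2.5) and r² = 149/4 = 37.25.
Check A: distance² to centre = 1.25 ≤ 37.25, so it lies inside.
All remaining points lie in this disk, and no smaller disk contains both endpoints, so this is the minimum enclosing circle.

37.25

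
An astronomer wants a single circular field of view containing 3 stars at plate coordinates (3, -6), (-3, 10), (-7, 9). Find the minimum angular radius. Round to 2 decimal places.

9.01

Call the three points A, B, C in the order given.
Side lengths²: AB² = 292, AC² = 325, BC² = 17.
Since AC² = 325 ≥ 292 + 17 = 309, the angle opposite AC is not acute, so the smallest enclosing circle has AC as diameter.
Centre = midpoint of AC = (-2, 1.5), r² = 325/4 = 81.25.
r = √(81.25) ≈ 9.01.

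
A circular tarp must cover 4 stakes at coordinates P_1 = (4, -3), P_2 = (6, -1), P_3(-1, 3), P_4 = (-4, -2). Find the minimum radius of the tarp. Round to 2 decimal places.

5.02

The minimum enclosing circle of a finite set is fixed by two of the points (as a diameter) or three (as a circumcircle).
The farthest pair is P_2–P_4 with squared distance 101. The circle on this segment as diameter has centre (1, -1.5) and r² = 101/4 = 25.25.
Check P_1: distance² to centre = 11.25 ≤ 25.25, so it lies inside.
All remaining points lie in this disk, and no smaller disk contains both endpoints, so this is the minimum enclosing circle.
r = √(25.25) ≈ 5.02.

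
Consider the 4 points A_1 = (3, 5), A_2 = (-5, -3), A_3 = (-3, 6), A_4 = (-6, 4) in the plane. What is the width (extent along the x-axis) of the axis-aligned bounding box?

9

max x = 3, min x = -6, so width = 9.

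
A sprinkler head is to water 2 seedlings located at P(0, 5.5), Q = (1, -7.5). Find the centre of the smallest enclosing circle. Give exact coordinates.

(0.5, -1)

The smallest circle enclosing two points has them as diameter endpoints.
Centre = midpoint = (0.5, -1); r² = |PQ|²/4 = 170/4 = 42.5.
Centre = (0.5, -1).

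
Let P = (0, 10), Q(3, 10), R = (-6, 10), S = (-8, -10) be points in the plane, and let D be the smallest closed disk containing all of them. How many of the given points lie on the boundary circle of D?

A smallest enclosing disk is always determined by at most three of the input points on its boundary.
The farthest pair is Q–S with squared distance 521. The circle on this segment as diameter has centre (-2.5, 0) and r² = 521/4 = 130.25.
Check P: distance² to centre = 106.25 ≤ 130.25, so it lies inside.
All remaining points lie in this disk, and no smaller disk contains both endpoints, so this is the minimum enclosing circle.
The points at distance exactly r from the centre are Q, S — 2 points.

2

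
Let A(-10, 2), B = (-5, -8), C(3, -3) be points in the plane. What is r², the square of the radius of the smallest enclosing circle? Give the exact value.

Side lengths²: AB² = 125, AC² = 194, BC² = 89.
Since AC² = 194 < 125 + 89 = 214, the triangle is acute, so the smallest enclosing circle is the circumcircle.
Circumcentre = (-157/42, -47/42), r² = 43165/882.

43165/882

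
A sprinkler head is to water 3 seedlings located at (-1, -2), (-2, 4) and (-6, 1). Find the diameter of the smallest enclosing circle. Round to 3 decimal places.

Call the three points A, B, C in the order given.
Side lengths²: AB² = 37, AC² = 34, BC² = 25.
Since AB² = 37 < 34 + 25 = 59, the triangle is acute, so the smallest enclosing circle is the circumcircle.
Circumcentre = (-49/18, 43/54), r² = 15725/1458.
Diameter = 2r = 2√(15725/1458) ≈ 6.568.

6.568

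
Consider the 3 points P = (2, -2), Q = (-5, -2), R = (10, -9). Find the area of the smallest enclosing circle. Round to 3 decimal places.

Side lengths²: PQ² = 49, PR² = 113, QR² = 274.
Since QR² = 274 ≥ 113 + 49 = 162, the angle opposite QR is not acute, so the smallest enclosing circle has QR as diameter.
Centre = midpoint of QR = (2.5, -5.5), r² = 274/4 = 68.5.
Area = π·r² = π·68.5 ≈ 215.199.

215.199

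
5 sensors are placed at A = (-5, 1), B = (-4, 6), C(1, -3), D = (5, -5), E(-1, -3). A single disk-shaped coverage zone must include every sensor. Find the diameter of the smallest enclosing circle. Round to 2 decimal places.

14.21

The minimum enclosing circle of a finite set is fixed by two of the points (as a diameter) or three (as a circumcircle).
The farthest pair is B–D with squared distance 202. The circle on this segment as diameter has centre (0.5, 0.5) and r² = 202/4 = 50.5.
Check A: distance² to centre = 30.5 ≤ 50.5, so it lies inside.
All remaining points lie in this disk, and no smaller disk contains both endpoints, so this is the minimum enclosing circle.
Diameter = 2r = 2√(50.5) ≈ 14.21.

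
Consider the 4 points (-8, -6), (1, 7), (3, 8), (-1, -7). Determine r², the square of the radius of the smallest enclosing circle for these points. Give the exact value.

79.25

The minimum enclosing circle of a finite set is fixed by two of the points (as a diameter) or three (as a circumcircle).
The farthest pair is (-8, -6)–(3, 8) with squared distance 317. The circle on this segment as diameter has centre (-2.5, 1) and r² = 317/4 = 79.25.
Check (1, 7): distance² to centre = 48.25 ≤ 79.25, so it lies inside.
All remaining points lie in this disk, and no smaller disk contains both endpoints, so this is the minimum enclosing circle.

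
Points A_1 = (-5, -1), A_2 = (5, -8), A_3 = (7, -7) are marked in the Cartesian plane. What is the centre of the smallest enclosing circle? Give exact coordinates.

(1, -4)

Side lengths²: A_1A_2² = 149, A_1A_3² = 180, A_2A_3² = 5.
Since A_1A_3² = 180 ≥ 149 + 5 = 154, the angle opposite A_1A_3 is not acute, so the smallest enclosing circle has A_1A_3 as diameter.
Centre = midpoint of A_1A_3 = (1, -4), r² = 180/4 = 45.
Centre = (1, -4).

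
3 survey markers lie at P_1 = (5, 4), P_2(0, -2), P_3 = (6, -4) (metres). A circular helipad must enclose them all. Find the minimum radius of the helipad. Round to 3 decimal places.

4.329

Side lengths²: P_1P_2² = 61, P_1P_3² = 65, P_2P_3² = 40.
Since P_1P_3² = 65 < 61 + 40 = 101, the triangle is acute, so the smallest enclosing circle is the circumcircle.
Circumcentre = (181/46, -9/46), r² = 19825/1058.
r = √(19825/1058) ≈ 4.329.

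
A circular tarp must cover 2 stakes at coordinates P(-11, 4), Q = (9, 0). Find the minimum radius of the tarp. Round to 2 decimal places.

10.20

The smallest circle enclosing two points has them as diameter endpoints.
Centre = midpoint = (-1, 2); r² = |PQ|²/4 = 416/4 = 104.
r = √104 ≈ 10.20.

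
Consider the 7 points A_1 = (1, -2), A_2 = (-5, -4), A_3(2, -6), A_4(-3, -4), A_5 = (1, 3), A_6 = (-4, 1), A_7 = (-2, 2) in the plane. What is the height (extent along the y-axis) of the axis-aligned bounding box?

9

max y = 3, min y = -6, so height = 9.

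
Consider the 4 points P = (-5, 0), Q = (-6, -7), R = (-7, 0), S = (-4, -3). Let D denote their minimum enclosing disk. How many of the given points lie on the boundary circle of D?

3

By Welzl's lemma the MEC is supported by two points (diametrically opposite) or three points (on a circumcircle).
The minimum enclosing circle is determined by three boundary points: P, Q, R.
Their circumcentre is (-6, -24/7) with r² = 625/49.
The farthest remaining point S is at distance² 205/49 ≤ 625/49.
The points at distance exactly r from the centre are P, Q, R — 3 points.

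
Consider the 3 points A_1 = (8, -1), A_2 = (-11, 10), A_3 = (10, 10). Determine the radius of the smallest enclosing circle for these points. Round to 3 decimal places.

11.157

Side lengths²: A_1A_2² = 482, A_1A_3² = 125, A_2A_3² = 441.
Since A_1A_2² = 482 < 441 + 125 = 566, the triangle is acute, so the smallest enclosing circle is the circumcircle.
Circumcentre = (-0.5, 137/22), r² = 30125/242.
r = √(30125/242) ≈ 11.157.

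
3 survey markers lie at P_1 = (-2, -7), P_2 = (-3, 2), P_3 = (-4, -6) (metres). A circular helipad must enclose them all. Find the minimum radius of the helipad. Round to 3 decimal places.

Side lengths²: P_1P_2² = 82, P_1P_3² = 5, P_2P_3² = 65.
Since P_1P_2² = 82 ≥ 65 + 5 = 70, the angle opposite P_1P_2 is not acute, so the smallest enclosing circle has P_1P_2 as diameter.
Centre = midpoint of P_1P_2 = (-2.5, -2.5), r² = 82/4 = 20.5.
r = √(20.5) ≈ 4.528.

4.528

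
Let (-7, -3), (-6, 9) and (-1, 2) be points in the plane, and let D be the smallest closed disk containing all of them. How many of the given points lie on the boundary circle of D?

2

Call the three points A, B, C in the order given.
Side lengths²: AB² = 145, AC² = 61, BC² = 74.
Since AB² = 145 ≥ 74 + 61 = 135, the angle opposite AB is not acute, so the smallest enclosing circle has AB as diameter.
Centre = midpoint of AB = (-6.5, 3), r² = 145/4 = 36.25.
The points at distance exactly r from the centre are (-7, -3), (-6, 9) — 2 points.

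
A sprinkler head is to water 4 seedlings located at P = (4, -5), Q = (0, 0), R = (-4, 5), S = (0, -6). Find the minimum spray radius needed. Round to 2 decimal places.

A smallest enclosing disk is always determined by at most three of the input points on its boundary.
The farthest pair is P–R with squared distance 164. The circle on this segment as diameter has centre (0, 0) and r² = 164/4 = 41.
Check Q: distance² to centre = 0 ≤ 41, so it lies inside.
All remaining points lie in this disk, and no smaller disk contains both endpoints, so this is the minimum enclosing circle.
r = √41 ≈ 6.40.

6.40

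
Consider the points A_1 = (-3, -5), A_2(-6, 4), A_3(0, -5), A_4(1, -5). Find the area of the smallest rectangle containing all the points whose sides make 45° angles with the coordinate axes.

48

In coordinates u = x + y, v = x − y the rectangle is axis-aligned; the map (x,y)→(u,v) scales areas by 2.
u-values: -8, -2, -5, -4; range = -2 − (-8) = 6.
v-values: 2, -10, 5, 6; range = 6 − (-10) = 16.
Area = (6 × 16) / 2 = 48.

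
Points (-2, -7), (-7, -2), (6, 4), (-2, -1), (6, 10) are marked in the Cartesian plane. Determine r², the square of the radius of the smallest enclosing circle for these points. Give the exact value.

88.3912

By Welzl's lemma the MEC is supported by two points (diametrically opposite) or three points (on a circumcircle).
The minimum enclosing circle is determined by three boundary points: (-2, -7), (-7, -2), (6, 10).
Their circumcentre is (1.66, 1.66) with r² = 88.3912.
The farthest remaining point (6, 4) is at distance² 24.3112 ≤ 88.3912.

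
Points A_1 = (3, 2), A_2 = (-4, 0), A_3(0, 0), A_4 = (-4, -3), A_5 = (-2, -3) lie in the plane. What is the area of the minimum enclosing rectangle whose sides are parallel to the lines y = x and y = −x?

30

In coordinates u = x + y, v = x − y the rectangle is axis-aligned; the map (x,y)→(u,v) scales areas by 2.
u-values: 5, -4, 0, -7, -5; range = 5 − (-7) = 12.
v-values: 1, -4, 0, -1, 1; range = 1 − (-4) = 5.
Area = (12 × 5) / 2 = 30.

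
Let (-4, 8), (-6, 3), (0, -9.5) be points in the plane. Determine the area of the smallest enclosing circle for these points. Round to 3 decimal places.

Call the three points A, B, C in the order given.
Side lengths²: AB² = 29, AC² = 322.25, BC² = 192.25.
Since AC² = 322.25 ≥ 192.25 + 29 = 221.25, the angle opposite AC is not acute, so the smallest enclosing circle has AC as diameter.
Centre = midpoint of AC = (-2, -0.75), r² = 322.25/4 = 80.5625.
Area = π·r² = π·80.5625 ≈ 253.095.

253.095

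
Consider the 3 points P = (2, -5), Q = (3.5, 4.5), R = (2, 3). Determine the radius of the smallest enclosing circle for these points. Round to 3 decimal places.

4.809

Side lengths²: PQ² = 92.5, PR² = 64, QR² = 4.5.
Since PQ² = 92.5 ≥ 64 + 4.5 = 68.5, the angle opposite PQ is not acute, so the smallest enclosing circle has PQ as diameter.
Centre = midpoint of PQ = (2.75, -0.25), r² = 92.5/4 = 23.125.
r = √(23.125) ≈ 4.809.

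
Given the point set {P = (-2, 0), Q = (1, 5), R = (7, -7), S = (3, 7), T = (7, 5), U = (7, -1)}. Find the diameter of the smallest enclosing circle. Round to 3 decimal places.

The farthest pair is R–S with squared distance 212. The circle on this segment as diameter has centre (5, 0) and r² = 212/4 = 53.
Check P: distance² to centre = 49 ≤ 53, so it lies inside.
All remaining points lie in this disk, and no smaller disk contains both endpoints, so this is the minimum enclosing circle.
Diameter = 2r = 2√53 ≈ 14.560.

14.560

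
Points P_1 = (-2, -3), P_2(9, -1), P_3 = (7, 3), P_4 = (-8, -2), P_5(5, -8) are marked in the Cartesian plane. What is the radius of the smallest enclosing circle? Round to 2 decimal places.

A smallest enclosing disk is always determined by at most three of the input points on its boundary.
The farthest pair is P_2–P_4 with squared distance 290. The circle on this segment as diameter has centre (0.5, -1.5) and r² = 290/4 = 72.5.
Check P_1: distance² to centre = 8.5 ≤ 72.5, so it lies inside.
All remaining points lie in this disk, and no smaller disk contains both endpoints, so this is the minimum enclosing circle.
r = √(72.5) ≈ 8.51.

8.51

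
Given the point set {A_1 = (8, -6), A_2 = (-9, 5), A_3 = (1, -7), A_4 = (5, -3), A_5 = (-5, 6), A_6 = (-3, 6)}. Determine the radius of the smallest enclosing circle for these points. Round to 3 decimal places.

10.124

The minimum enclosing circle of a finite set is fixed by two of the points (as a diameter) or three (as a circumcircle).
The farthest pair is A_1–A_2 with squared distance 410. The circle on this segment as diameter has centre (-0.5, -0.5) and r² = 410/4 = 102.5.
Check A_3: distance² to centre = 44.5 ≤ 102.5, so it lies inside.
All remaining points lie in this disk, and no smaller disk contains both endpoints, so this is the minimum enclosing circle.
r = √(102.5) ≈ 10.124.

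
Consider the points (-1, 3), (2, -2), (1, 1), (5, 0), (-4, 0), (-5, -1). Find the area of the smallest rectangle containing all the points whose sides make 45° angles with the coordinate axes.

49.5

In coordinates u = x + y, v = x − y the rectangle is axis-aligned; the map (x,y)→(u,v) scales areas by 2.
u-values: 2, 0, 2, 5, -4, -6; range = 5 − (-6) = 11.
v-values: -4, 4, 0, 5, -4, -4; range = 5 − (-4) = 9.
Area = (11 × 9) / 2 = 49.5.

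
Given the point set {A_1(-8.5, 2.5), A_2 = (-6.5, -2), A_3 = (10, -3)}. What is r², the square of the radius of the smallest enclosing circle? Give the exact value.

Side lengths²: A_1A_2² = 24.25, A_1A_3² = 372.5, A_2A_3² = 273.25.
Since A_1A_3² = 372.5 ≥ 273.25 + 24.25 = 297.5, the angle opposite A_1A_3 is not acute, so the smallest enclosing circle has A_1A_3 as diameter.
Centre = midpoint of A_1A_3 = (0.75, -0.25), r² = 372.5/4 = 93.125.

93.125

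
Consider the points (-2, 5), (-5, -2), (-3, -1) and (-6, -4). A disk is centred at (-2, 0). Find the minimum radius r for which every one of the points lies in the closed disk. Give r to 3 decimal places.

The required radius is the distance from (-2, 0) to the farthest point.
Squared distances: 25, 13, 2, 32.
Maximum is 32, attained at (-6, -4).
r = √32 ≈ 5.657.

5.657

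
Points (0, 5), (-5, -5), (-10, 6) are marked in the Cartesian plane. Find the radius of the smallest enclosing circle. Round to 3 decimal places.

6.465

Call the three points A, B, C in the order given.
Side lengths²: AB² = 125, AC² = 101, BC² = 146.
Since BC² = 146 < 125 + 101 = 226, the triangle is acute, so the smallest enclosing circle is the circumcircle.
Circumcentre = (-227/42, 61/42), r² = 36865/882.
r = √(36865/882) ≈ 6.465.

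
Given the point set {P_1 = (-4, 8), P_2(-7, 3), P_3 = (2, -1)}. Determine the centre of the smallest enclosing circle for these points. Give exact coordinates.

(-59/38, 119/38)

Side lengths²: P_1P_2² = 34, P_1P_3² = 117, P_2P_3² = 97.
Since P_1P_3² = 117 < 97 + 34 = 131, the triangle is acute, so the smallest enclosing circle is the circumcircle.
Circumcentre = (-59/38, 119/38), r² = 21437/722.
Centre = (-59/38, 119/38).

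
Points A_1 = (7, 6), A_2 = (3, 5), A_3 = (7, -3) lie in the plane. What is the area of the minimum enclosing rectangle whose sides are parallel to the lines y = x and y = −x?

In coordinates u = x + y, v = x − y the rectangle is axis-aligned; the map (x,y)→(u,v) scales areas by 2.
u-values: 13, 8, 4; range = 13 − 4 = 9.
v-values: 1, -2, 10; range = 10 − (-2) = 12.
Area = (9 × 12) / 2 = 54.

54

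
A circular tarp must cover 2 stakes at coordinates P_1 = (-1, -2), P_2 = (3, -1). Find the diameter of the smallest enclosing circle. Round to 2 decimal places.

4.12

The smallest circle enclosing two points has them as diameter endpoints.
Centre = midpoint = (1, -1.5); r² = |P_1P_2|²/4 = 17/4 = 4.25.
Diameter = 2r = 2√(4.25) ≈ 4.12.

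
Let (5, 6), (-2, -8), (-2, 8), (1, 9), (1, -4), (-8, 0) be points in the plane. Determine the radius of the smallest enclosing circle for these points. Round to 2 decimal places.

By Welzl's lemma the MEC is supported by two points (diametrically opposite) or three points (on a circumcircle).
The farthest pair is (-2, -8)–(1, 9) with squared distance 298. The circle on this segment as diameter has centre (-0.5, 0.5) and r² = 298/4 = 74.5.
Check (5, 6): distance² to centre = 60.5 ≤ 74.5, so it lies inside.
All remaining points lie in this disk, and no smaller disk contains both endpoints, so this is the minimum enclosing circle.
r = √(74.5) ≈ 8.63.

8.63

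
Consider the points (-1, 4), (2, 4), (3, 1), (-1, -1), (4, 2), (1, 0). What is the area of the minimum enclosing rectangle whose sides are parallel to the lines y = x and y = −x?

28

In coordinates u = x + y, v = x − y the rectangle is axis-aligned; the map (x,y)→(u,v) scales areas by 2.
u-values: 3, 6, 4, -2, 6, 1; range = 6 − (-2) = 8.
v-values: -5, -2, 2, 0, 2, 1; range = 2 − (-5) = 7.
Area = (8 × 7) / 2 = 28.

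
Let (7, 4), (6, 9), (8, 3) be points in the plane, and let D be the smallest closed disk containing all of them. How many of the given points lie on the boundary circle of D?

Call the three points A, B, C in the order given.
Side lengths²: AB² = 26, AC² = 2, BC² = 40.
Since BC² = 40 ≥ 26 + 2 = 28, the angle opposite BC is not acute, so the smallest enclosing circle has BC as diameter.
Centre = midpoint of BC = (7, 6), r² = 40/4 = 10.
The points at distance exactly r from the centre are (6, 9), (8, 3) — 2 points.

2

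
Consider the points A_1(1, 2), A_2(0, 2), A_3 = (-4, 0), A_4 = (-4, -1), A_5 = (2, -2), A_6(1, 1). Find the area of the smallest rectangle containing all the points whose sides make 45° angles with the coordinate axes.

32

In coordinates u = x + y, v = x − y the rectangle is axis-aligned; the map (x,y)→(u,v) scales areas by 2.
u-values: 3, 2, -4, -5, 0, 2; range = 3 − (-5) = 8.
v-values: -1, -2, -4, -3, 4, 0; range = 4 − (-4) = 8.
Area = (8 × 8) / 2 = 32.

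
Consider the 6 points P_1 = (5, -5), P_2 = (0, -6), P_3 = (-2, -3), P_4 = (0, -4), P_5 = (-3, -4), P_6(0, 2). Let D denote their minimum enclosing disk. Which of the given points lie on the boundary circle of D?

P_1, P_5, P_6

By Welzl's lemma the MEC is supported by two points (diametrically opposite) or three points (on a circumcircle).
The minimum enclosing circle is determined by three boundary points: P_1, P_5, P_6.
Their circumcentre is (43/34, -81/34) with r² = 12025/578.
The farthest remaining point P_2 is at distance² 8489/578 ≤ 12025/578.
The points at distance exactly r from the centre are P_1, P_5, P_6 — 3 points.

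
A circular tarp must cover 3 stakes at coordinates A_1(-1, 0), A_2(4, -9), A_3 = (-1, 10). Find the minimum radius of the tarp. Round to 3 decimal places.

9.823

Side lengths²: A_1A_2² = 106, A_1A_3² = 100, A_2A_3² = 386.
Since A_2A_3² = 386 ≥ 106 + 100 = 206, the angle opposite A_2A_3 is not acute, so the smallest enclosing circle has A_2A_3 as diameter.
Centre = midpoint of A_2A_3 = (1.5, 0.5), r² = 386/4 = 96.5.
r = √(96.5) ≈ 9.823.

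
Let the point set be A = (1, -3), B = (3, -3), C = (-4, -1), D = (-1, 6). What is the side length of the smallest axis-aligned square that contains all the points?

9

The bounding box has width 7 and height 9.
An axis-aligned square enclosing the set must have side ≥ max(width, height).
So the minimum side is max(7, 9) = 9.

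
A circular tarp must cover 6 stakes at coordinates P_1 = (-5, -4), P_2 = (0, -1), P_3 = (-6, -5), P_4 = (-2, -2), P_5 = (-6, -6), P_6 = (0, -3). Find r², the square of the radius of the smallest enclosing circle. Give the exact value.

A smallest enclosing disk is always determined by at most three of the input points on its boundary.
The farthest pair is P_2–P_5 with squared distance 61. The circle on this segment as diameter has centre (-3, -3.5) and r² = 61/4 = 15.25.
Check P_1: distance² to centre = 4.25 ≤ 15.25, so it lies inside.
All remaining points lie in this disk, and no smaller disk contains both endpoints, so this is the minimum enclosing circle.

15.25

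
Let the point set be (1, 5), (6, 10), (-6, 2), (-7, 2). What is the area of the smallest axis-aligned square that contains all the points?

The bounding box has width 13 and height 8.
An axis-aligned square enclosing the set must have side ≥ max(width, height).
So the minimum side is max(13, 8) = 13.
Area = 13² = 169.

169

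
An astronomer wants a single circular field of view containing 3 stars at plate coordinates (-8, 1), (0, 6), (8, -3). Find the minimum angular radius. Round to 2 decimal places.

8.25

Call the three points A, B, C in the order given.
Side lengths²: AB² = 89, AC² = 272, BC² = 145.
Since AC² = 272 ≥ 145 + 89 = 234, the angle opposite AC is not acute, so the smallest enclosing circle has AC as diameter.
Centre = midpoint of AC = (0, -1), r² = 272/4 = 68.
r = √68 ≈ 8.25.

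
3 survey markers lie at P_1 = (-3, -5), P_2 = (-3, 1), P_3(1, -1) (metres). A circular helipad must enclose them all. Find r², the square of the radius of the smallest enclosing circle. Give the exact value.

Side lengths²: P_1P_2² = 36, P_1P_3² = 32, P_2P_3² = 20.
Since P_1P_2² = 36 < 32 + 20 = 52, the triangle is acute, so the smallest enclosing circle is the circumcircle.
Circumcentre = (-2, -2), r² = 10.

10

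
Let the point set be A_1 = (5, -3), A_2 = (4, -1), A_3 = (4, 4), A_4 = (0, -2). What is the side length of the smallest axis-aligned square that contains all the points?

7

The bounding box has width 5 and height 7.
An axis-aligned square enclosing the set must have side ≥ max(width, height).
So the minimum side is max(5, 7) = 7.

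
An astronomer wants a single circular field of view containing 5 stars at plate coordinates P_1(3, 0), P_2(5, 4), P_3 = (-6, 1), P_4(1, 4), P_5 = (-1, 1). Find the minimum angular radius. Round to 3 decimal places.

By Welzl's lemma the MEC is supported by two points (diametrically opposite) or three points (on a circumcircle).
The farthest pair is P_2–P_3 with squared distance 130. The circle on this segment as diameter has centre (-0.5, 2.5) and r² = 130/4 = 32.5.
Check P_1: distance² to centre = 18.5 ≤ 32.5, so it lies inside.
All remaining points lie in this disk, and no smaller disk contains both endpoints, so this is the minimum enclosing circle.
r = √(32.5) ≈ 5.701.

5.701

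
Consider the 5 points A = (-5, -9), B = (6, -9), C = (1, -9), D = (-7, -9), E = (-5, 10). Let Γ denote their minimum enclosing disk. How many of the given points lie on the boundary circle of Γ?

By Welzl's lemma the MEC is supported by two points (diametrically opposite) or three points (on a circumcircle).
The minimum enclosing circle is determined by three boundary points: B, D, E.
Their circumcentre is (-0.5, -3/38) with r² = 87965/722.
The farthest remaining point A is at distance² 72081/722 ≤ 87965/722.
The points at distance exactly r from the centre are B, D, E — 3 points.

3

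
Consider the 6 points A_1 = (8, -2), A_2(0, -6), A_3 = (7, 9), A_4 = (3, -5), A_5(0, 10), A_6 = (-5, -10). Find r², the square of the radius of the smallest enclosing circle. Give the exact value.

By Welzl's lemma the MEC is supported by two points (diametrically opposite) or three points (on a circumcircle).
The farthest pair is A_3–A_6 with squared distance 505. The circle on this segment as diameter has centre (1, -0.5) and r² = 505/4 = 126.25.
Check A_1: distance² to centre = 51.25 ≤ 126.25, so it lies inside.
All remaining points lie in this disk, and no smaller disk contains both endpoints, so this is the minimum enclosing circle.

126.25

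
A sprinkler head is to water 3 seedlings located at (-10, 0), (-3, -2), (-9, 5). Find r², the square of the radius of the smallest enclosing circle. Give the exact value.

Call the three points A, B, C in the order given.
Side lengths²: AB² = 53, AC² = 26, BC² = 85.
Since BC² = 85 ≥ 53 + 26 = 79, the angle opposite BC is not acute, so the smallest enclosing circle has BC as diameter.
Centre = midpoint of BC = (-6, 1.5), r² = 85/4 = 21.25.

21.25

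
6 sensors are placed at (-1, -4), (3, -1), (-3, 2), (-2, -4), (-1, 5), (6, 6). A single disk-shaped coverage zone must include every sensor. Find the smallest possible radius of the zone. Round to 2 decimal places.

6.40

The minimum enclosing circle of a finite set is fixed by two of the points (as a diameter) or three (as a circumcircle).
The farthest pair is (-2, -4)–(6, 6) with squared distance 164. The circle on this segment as diameter has centre (2, 1) and r² = 164/4 = 41.
Check (-1, -4): distance² to centre = 34 ≤ 41, so it lies inside.
All remaining points lie in this disk, and no smaller disk contains both endpoints, so this is the minimum enclosing circle.
r = √41 ≈ 6.40.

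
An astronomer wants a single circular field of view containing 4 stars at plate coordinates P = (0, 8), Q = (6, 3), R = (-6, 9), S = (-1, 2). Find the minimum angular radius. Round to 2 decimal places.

6.71

A smallest enclosing disk is always determined by at most three of the input points on its boundary.
The farthest pair is Q–R with squared distance 180. The circle on this segment as diameter has centre (0, 6) and r² = 180/4 = 45.
Check P: distance² to centre = 4 ≤ 45, so it lies inside.
All remaining points lie in this disk, and no smaller disk contains both endpoints, so this is the minimum enclosing circle.
r = √45 ≈ 6.71.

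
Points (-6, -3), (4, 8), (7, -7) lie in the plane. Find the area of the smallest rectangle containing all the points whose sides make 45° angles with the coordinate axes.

In coordinates u = x + y, v = x − y the rectangle is axis-aligned; the map (x,y)→(u,v) scales areas by 2.
u-values: -9, 12, 0; range = 12 − (-9) = 21.
v-values: -3, -4, 14; range = 14 − (-4) = 18.
Area = (21 × 18) / 2 = 189.

189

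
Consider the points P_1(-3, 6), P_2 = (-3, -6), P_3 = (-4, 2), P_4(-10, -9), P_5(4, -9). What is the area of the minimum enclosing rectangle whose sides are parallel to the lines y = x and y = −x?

242

In coordinates u = x + y, v = x − y the rectangle is axis-aligned; the map (x,y)→(u,v) scales areas by 2.
u-values: 3, -9, -2, -19, -5; range = 3 − (-19) = 22.
v-values: -9, 3, -6, -1, 13; range = 13 − (-9) = 22.
Area = (22 × 22) / 2 = 242.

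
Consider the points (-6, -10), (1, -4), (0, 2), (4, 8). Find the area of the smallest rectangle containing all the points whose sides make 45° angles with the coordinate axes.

126

In coordinates u = x + y, v = x − y the rectangle is axis-aligned; the map (x,y)→(u,v) scales areas by 2.
u-values: -16, -3, 2, 12; range = 12 − (-16) = 28.
v-values: 4, 5, -2, -4; range = 5 − (-4) = 9.
Area = (28 × 9) / 2 = 126.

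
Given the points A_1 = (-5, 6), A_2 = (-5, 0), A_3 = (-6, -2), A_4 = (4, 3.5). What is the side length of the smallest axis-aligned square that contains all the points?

10

The bounding box has width 10 and height 8.
An axis-aligned square enclosing the set must have side ≥ max(width, height).
So the minimum side is max(10, 8) = 10.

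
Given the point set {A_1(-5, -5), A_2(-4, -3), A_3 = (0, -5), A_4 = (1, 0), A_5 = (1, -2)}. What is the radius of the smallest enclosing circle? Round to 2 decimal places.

3.91

The farthest pair is A_1–A_4 with squared distance 61. The circle on this segment as diameter has centre (-2, -2.5) and r² = 61/4 = 15.25.
Check A_2: distance² to centre = 4.25 ≤ 15.25, so it lies inside.
All remaining points lie in this disk, and no smaller disk contains both endpoints, so this is the minimum enclosing circle.
r = √(15.25) ≈ 3.91.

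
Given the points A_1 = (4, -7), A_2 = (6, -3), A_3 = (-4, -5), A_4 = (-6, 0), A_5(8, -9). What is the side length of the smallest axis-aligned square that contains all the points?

The bounding box has width 14 and height 9.
An axis-aligned square enclosing the set must have side ≥ max(width, height).
So the minimum side is max(14, 9) = 14.

14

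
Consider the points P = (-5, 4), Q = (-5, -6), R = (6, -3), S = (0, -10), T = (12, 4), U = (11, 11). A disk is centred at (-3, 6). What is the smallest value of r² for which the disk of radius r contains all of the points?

265

The required radius is the distance from (-3, 6) to the farthest point.
Squared distances: 8, 148, 162, 265, 229, 221.
Maximum is 265, attained at S.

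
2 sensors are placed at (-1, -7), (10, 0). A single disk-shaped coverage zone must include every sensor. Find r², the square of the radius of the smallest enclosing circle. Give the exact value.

The smallest circle enclosing two points has them as diameter endpoints.
Centre = midpoint = (4.5, -3.5); r² = |(-1, -7)−(10, 0)|²/4 = 170/4 = 42.5.

42.5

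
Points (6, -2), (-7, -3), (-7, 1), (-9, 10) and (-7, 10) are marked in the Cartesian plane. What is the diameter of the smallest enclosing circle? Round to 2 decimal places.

19.21

By Welzl's lemma the MEC is supported by two points (diametrically opposite) or three points (on a circumcircle).
The farthest pair is (6, -2)–(-9, 10) with squared distance 369. The circle on this segment as diameter has centre (-1.5, 4) and r² = 369/4 = 92.25.
Check (-7, -3): distance² to centre = 79.25 ≤ 92.25, so it lies inside.
All remaining points lie in this disk, and no smaller disk contains both endpoints, so this is the minimum enclosing circle.
Diameter = 2r = 2√(92.25) ≈ 19.21.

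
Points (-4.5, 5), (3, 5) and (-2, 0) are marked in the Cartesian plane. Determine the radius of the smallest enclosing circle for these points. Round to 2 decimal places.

Call the three points A, B, C in the order given.
Side lengths²: AB² = 56.25, AC² = 31.25, BC² = 50.
Since AB² = 56.25 < 50 + 31.25 = 81.25, the triangle is acute, so the smallest enclosing circle is the circumcircle.
Circumcentre = (-0.75, 3.75), r² = 15.625.
r = √(15.625) ≈ 3.95.

3.95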